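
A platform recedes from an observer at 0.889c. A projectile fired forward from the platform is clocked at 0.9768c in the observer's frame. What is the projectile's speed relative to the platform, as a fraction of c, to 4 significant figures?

Inverse velocity addition: u' = (u − v)/(1 − uv/c²)
= (0.9768 − 0.889)/(1 − 0.9768×0.889) = 0.08780/0.131625 = 0.6670

u' ≈ 0.6670c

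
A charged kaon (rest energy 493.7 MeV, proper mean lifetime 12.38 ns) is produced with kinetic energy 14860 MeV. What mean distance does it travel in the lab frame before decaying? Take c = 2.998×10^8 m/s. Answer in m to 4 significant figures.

d ≈ 115.4 m

γ = 1 + K/(m₀c²) = 1 + 14860/493.7 = 31.0993
β = √(1 − 1/γ²) = 0.999483
Dilated lifetime: γτ₀ = 31.0993 × 12.38 ns = 385.009 ns
d = βc·γτ₀ = 0.999483 × (2.998×10^8 m/s) × 3.85009×10^-7 s = 115.4 m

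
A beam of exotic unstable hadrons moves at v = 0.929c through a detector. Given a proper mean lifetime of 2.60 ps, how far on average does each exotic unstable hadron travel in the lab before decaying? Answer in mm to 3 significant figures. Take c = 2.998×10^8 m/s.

γ = 1/√(1 − 0.929²) = 2.7021
Dilated lifetime: Δt = γτ₀ = 2.7021 × 2.60 ps = 7.0255 ps
d = vΔt = 0.929c × 7.0255 ps = 2.7851×10^8 m/s × 7.0255×10^-12 s = 1.96 mm

d ≈ 1.96 mm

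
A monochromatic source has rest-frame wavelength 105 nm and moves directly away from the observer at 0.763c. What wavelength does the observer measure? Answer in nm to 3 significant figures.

λ_obs ≈ 286 nm

Relativistic Doppler: λ_obs = λ_src √((1+β)/(1−β))
= 105 × √(1.7630/0.23700) = 105 × 2.7274 = 286 nm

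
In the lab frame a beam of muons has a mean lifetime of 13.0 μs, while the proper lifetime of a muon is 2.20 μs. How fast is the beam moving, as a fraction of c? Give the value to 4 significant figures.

β ≈ 0.9856

γ = Δt/τ₀ = 13.0/2.20 = 5.90909
β = √(1 − 1/γ²) = √(1 − 1/5.90909²) = 0.9856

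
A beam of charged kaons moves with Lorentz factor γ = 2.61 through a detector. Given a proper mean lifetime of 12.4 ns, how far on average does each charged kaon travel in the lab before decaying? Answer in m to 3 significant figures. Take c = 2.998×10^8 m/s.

d ≈ 8.96 m

β = √(1 − 1/γ²) = √(1 − 1/2.61²) = 0.92369
Dilated lifetime: Δt = γτ₀ = 2.61 × 12.4 ns = 32.364 ns
d = vΔt = 0.92369c × 32.364 ns = 2.7692×10^8 m/s × 3.2364×10^-8 s = 8.96 m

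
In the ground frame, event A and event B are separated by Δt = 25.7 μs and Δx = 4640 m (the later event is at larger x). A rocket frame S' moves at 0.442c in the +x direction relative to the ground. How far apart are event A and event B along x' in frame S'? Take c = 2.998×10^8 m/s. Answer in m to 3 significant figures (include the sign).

γ = 1/√(1 − 0.442²) = 1.1148
Δx' = γ(Δx − vΔt) = 1.1148 × (4640 m − 0.442×(2.998×10^8 m/s)×25.7×10^-6 s)
= 1.1148 × (1234.5 m) = 1380 m

Δx' ≈ 1380 m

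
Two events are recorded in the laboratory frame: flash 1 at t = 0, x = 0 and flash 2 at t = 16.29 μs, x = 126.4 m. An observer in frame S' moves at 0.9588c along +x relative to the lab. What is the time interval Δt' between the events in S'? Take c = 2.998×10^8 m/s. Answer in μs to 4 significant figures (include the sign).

Δt' ≈ 55.92 μs

γ = 1/√(1 − 0.9588²) = 3.52011
Δt' = γ(Δt − vΔx/c²) = 3.52011 × (16.29 μs − 0.9588×126.4 m / (2.998×10^8 m/s))
= 3.52011 × (15.8858 μs) = 55.92 μs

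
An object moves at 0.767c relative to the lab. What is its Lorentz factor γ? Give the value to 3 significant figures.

γ ≈ 1.56

γ = 1/√(1 − β²) = 1/√(1 − 0.767²) = 1/√(0.41171) = 1.56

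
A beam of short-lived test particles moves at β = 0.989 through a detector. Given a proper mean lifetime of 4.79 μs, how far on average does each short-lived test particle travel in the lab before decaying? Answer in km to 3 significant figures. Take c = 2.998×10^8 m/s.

d ≈ 9.60 km

γ = 1/√(1 − 0.989²) = 6.7606
Dilated lifetime: Δt = γτ₀ = 6.7606 × 4.79 μs = 32.383 μs
d = vΔt = 0.989c × 32.383 μs = 2.9650×10^8 m/s × 3.2383×10^-5 s = 9.60 km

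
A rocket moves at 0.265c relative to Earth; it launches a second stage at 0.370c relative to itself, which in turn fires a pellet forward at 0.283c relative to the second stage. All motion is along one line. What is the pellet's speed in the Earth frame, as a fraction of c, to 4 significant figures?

Compose boost 2: (0.370 + 0.265)/(1 + 0.370×0.265) = 0.6350/1.09805 = 0.578298
Compose boost 3: (0.283 + 0.578298)/(1 + 0.283×0.578298) = 0.861298/1.16366 = 0.7402

u ≈ 0.7402c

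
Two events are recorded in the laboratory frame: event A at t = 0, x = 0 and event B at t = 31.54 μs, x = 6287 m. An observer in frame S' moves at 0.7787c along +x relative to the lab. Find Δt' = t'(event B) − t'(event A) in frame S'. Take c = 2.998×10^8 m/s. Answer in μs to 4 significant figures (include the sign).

Δt' ≈ 24.24 μs

γ = 1/√(1 − 0.7787²) = 1.59389
Δt' = γ(Δt − vΔx/c²) = 1.59389 × (31.54 μs − 0.7787×6287 m / (2.998×10^8 m/s))
= 1.59389 × (15.2102 μs) = 24.24 μs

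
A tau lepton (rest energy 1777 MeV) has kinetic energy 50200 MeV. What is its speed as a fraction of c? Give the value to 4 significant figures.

γ = 1 + K/(m₀c²) = 1 + 50200/1777 = 29.2499
β = √(1 − 1/γ²) = 0.9994

β ≈ 0.9994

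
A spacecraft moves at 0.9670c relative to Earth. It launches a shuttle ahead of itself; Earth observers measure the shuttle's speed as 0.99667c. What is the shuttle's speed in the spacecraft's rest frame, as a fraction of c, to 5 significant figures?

u' ≈ 0.81916c

Inverse velocity addition: u' = (u − v)/(1 − uv/c²)
= (0.99667 − 0.9670)/(1 − 0.99667×0.9670) = 0.029670/0.03622011 = 0.81916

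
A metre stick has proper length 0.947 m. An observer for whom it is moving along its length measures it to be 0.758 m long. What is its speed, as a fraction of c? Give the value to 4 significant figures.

β ≈ 0.5994

γ = L₀/L = 0.947/0.758 = 1.24934
β = √(1 − 1/γ²) = 0.5994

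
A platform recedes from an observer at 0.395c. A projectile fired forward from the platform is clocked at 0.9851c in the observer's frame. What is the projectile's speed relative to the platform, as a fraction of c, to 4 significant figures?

Inverse velocity addition: u' = (u − v)/(1 − uv/c²)
= (0.9851 − 0.395)/(1 − 0.9851×0.395) = 0.5901/0.610885 = 0.9660

u' ≈ 0.9660c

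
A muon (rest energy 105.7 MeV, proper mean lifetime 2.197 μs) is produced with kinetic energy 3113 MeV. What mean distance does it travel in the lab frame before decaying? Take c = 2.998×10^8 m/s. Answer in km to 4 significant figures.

γ = 1 + K/(m₀c²) = 1 + 3113/105.7 = 30.4513
β = √(1 − 1/γ²) = 0.999461
Dilated lifetime: γτ₀ = 30.4513 × 2.197 μs = 66.9015 μs
d = βc·γτ₀ = 0.999461 × (2.998×10^8 m/s) × 6.69015×10^-5 s = 20.05 km

d ≈ 20.05 km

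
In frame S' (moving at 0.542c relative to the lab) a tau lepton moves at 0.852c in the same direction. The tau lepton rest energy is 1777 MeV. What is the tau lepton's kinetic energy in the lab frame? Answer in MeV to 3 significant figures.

u_lab = (0.852 + 0.542)/(1 + 0.852×0.542) = 0.953629
γ = 1/√(1 − 0.953629²) = 3.3224
K = (γ − 1)m₀c² = (3.3224 − 1) × 1777 = 2.3224 × 1777 = 4130 MeV

K ≈ 4130 MeV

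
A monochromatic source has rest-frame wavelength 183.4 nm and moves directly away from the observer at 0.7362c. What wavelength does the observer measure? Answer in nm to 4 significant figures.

Relativistic Doppler: λ_obs = λ_src √((1+β)/(1−β))
= 183.4 × √(1.73620/0.263800) = 183.4 × 2.56544 = 470.5 nm

λ_obs ≈ 470.5 nm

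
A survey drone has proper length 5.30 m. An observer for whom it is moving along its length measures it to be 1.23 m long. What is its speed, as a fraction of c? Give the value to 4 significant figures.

β ≈ 0.9727

γ = L₀/L = 5.30/1.23 = 4.30894
β = √(1 − 1/γ²) = 0.9727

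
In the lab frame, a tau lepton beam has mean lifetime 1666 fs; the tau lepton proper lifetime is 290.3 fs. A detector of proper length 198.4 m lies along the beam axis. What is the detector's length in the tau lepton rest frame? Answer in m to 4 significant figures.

L ≈ 34.57 m

Time dilation ⇒ γ = Δt/τ₀ = 1666/290.3 = 5.73889
Length contraction: L = L₀/γ = 198.4/5.73889 = 34.57 m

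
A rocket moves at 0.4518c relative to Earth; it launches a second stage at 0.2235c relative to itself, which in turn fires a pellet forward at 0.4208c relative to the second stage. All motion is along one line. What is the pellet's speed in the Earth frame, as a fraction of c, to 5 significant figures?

u ≈ 0.82200c

Compose boost 2: (0.2235 + 0.4518)/(1 + 0.2235×0.4518) = 0.67530/1.100977 = 0.6133641
Compose boost 3: (0.4208 + 0.6133641)/(1 + 0.4208×0.6133641) = 1.034164/1.258104 = 0.82200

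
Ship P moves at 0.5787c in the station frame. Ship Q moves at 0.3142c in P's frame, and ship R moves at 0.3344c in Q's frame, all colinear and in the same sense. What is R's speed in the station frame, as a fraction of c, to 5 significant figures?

Compose boost 2: (0.3142 + 0.5787)/(1 + 0.3142×0.5787) = 0.89290/1.181828 = 0.7555248
Compose boost 3: (0.3344 + 0.7555248)/(1 + 0.3344×0.7555248) = 1.089925/1.252647 = 0.87010

u ≈ 0.87010c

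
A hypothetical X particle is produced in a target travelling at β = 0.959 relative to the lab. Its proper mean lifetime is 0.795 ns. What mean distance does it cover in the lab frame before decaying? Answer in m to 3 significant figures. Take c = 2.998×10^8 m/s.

γ = 1/√(1 − 0.959²) = 3.5285
Dilated lifetime: Δt = γτ₀ = 3.5285 × 0.795 ns = 2.8052 ns
d = vΔt = 0.959c × 2.8052 ns = 2.8751×10^8 m/s × 2.8052×10^-9 s = 0.807 m

d ≈ 0.807 m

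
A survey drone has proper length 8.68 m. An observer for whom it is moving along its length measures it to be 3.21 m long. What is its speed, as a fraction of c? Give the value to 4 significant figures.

γ = L₀/L = 8.68/3.21 = 2.70405
β = √(1 − 1/γ²) = 0.9291

β ≈ 0.9291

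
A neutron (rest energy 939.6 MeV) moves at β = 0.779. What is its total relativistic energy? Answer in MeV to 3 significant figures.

E ≈ 1500 MeV

γ = 1/√(1 − 0.779²) = 1.5948
E = γm₀c² = 1.5948 × 939.6 MeV = 1500 MeV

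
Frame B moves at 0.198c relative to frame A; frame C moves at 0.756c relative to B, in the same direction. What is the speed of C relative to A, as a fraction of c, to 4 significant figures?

Compose boost 2: (0.756 + 0.198)/(1 + 0.756×0.198) = 0.9540/1.14969 = 0.8298

u ≈ 0.8298c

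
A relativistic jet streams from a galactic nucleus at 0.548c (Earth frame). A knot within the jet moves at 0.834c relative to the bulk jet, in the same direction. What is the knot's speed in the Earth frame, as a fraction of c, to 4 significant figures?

u ≈ 0.9485c

Relativistic velocity addition: u = (u' + v)/(1 + u'v/c²)
= (0.834 + 0.548)/(1 + 0.834×0.548) = 1.382/1.45703 = 0.9485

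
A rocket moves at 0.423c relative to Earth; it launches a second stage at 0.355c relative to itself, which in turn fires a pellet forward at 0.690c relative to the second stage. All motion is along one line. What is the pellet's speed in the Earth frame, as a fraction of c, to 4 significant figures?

u ≈ 0.9316c

Compose boost 2: (0.355 + 0.423)/(1 + 0.355×0.423) = 0.7780/1.15016 = 0.676425
Compose boost 3: (0.690 + 0.676425)/(1 + 0.690×0.676425) = 1.36642/1.46673 = 0.9316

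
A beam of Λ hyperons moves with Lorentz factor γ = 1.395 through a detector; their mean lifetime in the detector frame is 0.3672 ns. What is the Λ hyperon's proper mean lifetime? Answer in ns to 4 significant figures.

γ = 1.395 (given)
Proper time: τ₀ = Δt/γ = 0.3672/1.395 = 0.2632 ns

τ₀ ≈ 0.2632 ns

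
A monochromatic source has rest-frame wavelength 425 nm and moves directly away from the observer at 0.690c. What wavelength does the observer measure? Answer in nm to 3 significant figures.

λ_obs ≈ 992 nm

Relativistic Doppler: λ_obs = λ_src √((1+β)/(1−β))
= 425 × √(1.6900/0.31000) = 425 × 2.3349 = 992 nm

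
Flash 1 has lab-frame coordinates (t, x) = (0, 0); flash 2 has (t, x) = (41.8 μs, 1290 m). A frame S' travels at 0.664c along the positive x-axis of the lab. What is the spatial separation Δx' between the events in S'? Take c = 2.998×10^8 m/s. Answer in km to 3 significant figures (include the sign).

γ = 1/√(1 − 0.664²) = 1.3374
Δx' = γ(Δx − vΔt) = 1.3374 × (1290 m − 0.664×(2.998×10^8 m/s)×41.8×10^-6 s)
= 1.3374 × (-7031.0 m) = -9.40 km

Δx' ≈ -9.40 km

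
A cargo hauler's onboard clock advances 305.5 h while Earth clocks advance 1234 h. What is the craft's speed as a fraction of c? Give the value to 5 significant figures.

β ≈ 0.96887

γ = Δt/τ₀ = 1234/305.5 = 4.039280
β = √(1 − 1/γ²) = √(1 − 1/4.039280²) = 0.96887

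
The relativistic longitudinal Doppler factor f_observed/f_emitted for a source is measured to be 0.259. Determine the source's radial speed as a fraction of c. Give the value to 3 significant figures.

f_obs/f_src = √((1−β)/(1+β)) = 0.259  ⇒  (1−β)/(1+β) = 0.067081
β = |1 − D²|/(1 + D²) = |1 − 0.067081|/(1 + 0.067081) = 0.874

β ≈ 0.874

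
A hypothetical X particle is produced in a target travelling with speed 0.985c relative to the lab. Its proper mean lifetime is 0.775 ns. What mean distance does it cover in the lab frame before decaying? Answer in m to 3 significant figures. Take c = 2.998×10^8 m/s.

d ≈ 1.33 m

γ = 1/√(1 − 0.985²) = 5.7953
Dilated lifetime: Δt = γτ₀ = 5.7953 × 0.775 ns = 4.4913 ns
d = vΔt = 0.985c × 4.4913 ns = 2.9530×10^8 m/s × 4.4913×10^-9 s = 1.33 m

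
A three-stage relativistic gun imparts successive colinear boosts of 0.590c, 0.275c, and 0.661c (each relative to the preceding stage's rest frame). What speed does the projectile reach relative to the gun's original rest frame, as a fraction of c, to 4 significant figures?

Compose boost 2: (0.275 + 0.590)/(1 + 0.275×0.590) = 0.8650/1.16225 = 0.744246
Compose boost 3: (0.661 + 0.744246)/(1 + 0.661×0.744246) = 1.40525/1.49195 = 0.9419

u ≈ 0.9419c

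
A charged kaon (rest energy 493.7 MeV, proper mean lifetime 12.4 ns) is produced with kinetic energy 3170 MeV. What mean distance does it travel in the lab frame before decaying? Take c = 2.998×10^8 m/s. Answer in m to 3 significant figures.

d ≈ 27.3 m

γ = 1 + K/(m₀c²) = 1 + 3170/493.7 = 7.4209
β = √(1 − 1/γ²) = 0.99088
Dilated lifetime: γτ₀ = 7.4209 × 12.4 ns = 92.019 ns
d = βc·γτ₀ = 0.99088 × (2.998×10^8 m/s) × 9.2019×10^-8 s = 27.3 m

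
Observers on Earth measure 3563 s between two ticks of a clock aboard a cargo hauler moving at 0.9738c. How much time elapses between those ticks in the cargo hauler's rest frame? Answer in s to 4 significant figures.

τ₀ ≈ 810.2 s

γ = 1/√(1 − 0.9738²) = 4.39742
Proper time: τ₀ = Δt/γ = 3563/4.39742 = 810.2 s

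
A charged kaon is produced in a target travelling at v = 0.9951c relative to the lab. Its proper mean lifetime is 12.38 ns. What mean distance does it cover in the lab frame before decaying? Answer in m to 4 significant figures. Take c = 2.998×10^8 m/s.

d ≈ 37.35 m

γ = 1/√(1 − 0.9951²) = 10.1139
Dilated lifetime: Δt = γτ₀ = 10.1139 × 12.38 ns = 125.210 ns
d = vΔt = 0.9951c × 125.210 ns = 2.98331×10^8 m/s × 1.25210×10^-7 s = 37.35 m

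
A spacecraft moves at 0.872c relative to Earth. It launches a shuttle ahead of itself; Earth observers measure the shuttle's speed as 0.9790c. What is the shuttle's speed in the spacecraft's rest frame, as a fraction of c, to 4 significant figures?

u' ≈ 0.7313c

Inverse velocity addition: u' = (u − v)/(1 − uv/c²)
= (0.9790 − 0.872)/(1 − 0.9790×0.872) = 0.1070/0.146312 = 0.7313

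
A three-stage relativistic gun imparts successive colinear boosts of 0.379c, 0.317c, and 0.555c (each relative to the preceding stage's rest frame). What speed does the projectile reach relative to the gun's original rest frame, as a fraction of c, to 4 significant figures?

u ≈ 0.8747c

Compose boost 2: (0.317 + 0.379)/(1 + 0.317×0.379) = 0.6960/1.12014 = 0.621349
Compose boost 3: (0.555 + 0.621349)/(1 + 0.555×0.621349) = 1.17635/1.34485 = 0.8747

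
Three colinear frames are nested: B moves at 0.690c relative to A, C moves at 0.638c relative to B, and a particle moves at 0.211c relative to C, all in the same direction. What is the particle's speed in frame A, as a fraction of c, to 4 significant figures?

Compose boost 2: (0.638 + 0.690)/(1 + 0.638×0.690) = 1.328/1.44022 = 0.922081
Compose boost 3: (0.211 + 0.922081)/(1 + 0.211×0.922081) = 1.13308/1.19456 = 0.9485

u ≈ 0.9485c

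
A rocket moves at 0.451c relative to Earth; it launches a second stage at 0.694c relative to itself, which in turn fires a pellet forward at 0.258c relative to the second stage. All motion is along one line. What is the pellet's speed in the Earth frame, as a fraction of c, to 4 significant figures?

Compose boost 2: (0.694 + 0.451)/(1 + 0.694×0.451) = 1.145/1.31299 = 0.872053
Compose boost 3: (0.258 + 0.872053)/(1 + 0.258×0.872053) = 1.13005/1.22499 = 0.9225

u ≈ 0.9225c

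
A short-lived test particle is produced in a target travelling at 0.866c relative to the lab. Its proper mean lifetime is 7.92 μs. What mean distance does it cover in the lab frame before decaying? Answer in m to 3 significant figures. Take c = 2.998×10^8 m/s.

γ = 1/√(1 − 0.866²) = 1.9998
Dilated lifetime: Δt = γτ₀ = 1.9998 × 7.92 μs = 15.839 μs
d = vΔt = 0.866c × 15.839 μs = 2.5963×10^8 m/s × 1.5839×10^-5 s = 4110 m

d ≈ 4110 m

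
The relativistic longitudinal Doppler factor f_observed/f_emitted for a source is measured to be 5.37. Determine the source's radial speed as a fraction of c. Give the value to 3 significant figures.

β ≈ 0.933

f_obs/f_src = √((1+β)/(1−β)) = 5.37  ⇒  (1+β)/(1−β) = 28.837
β = |1 − D²|/(1 + D²) = |1 − 28.837|/(1 + 28.837) = 0.933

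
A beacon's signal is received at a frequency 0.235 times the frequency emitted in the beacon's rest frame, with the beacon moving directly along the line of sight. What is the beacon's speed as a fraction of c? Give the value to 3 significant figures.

f_obs/f_src = √((1−β)/(1+β)) = 0.235  ⇒  (1−β)/(1+β) = 0.055225
β = |1 − D²|/(1 + D²) = |1 − 0.055225|/(1 + 0.055225) = 0.895

β ≈ 0.895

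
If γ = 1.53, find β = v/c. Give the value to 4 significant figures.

β = √(1 − 1/γ²) = √(1 − 1/1.53²) = √(0.572814) = 0.7568

β ≈ 0.7568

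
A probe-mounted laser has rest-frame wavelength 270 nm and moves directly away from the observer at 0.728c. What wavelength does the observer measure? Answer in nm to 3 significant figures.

λ_obs ≈ 681 nm

Relativistic Doppler: λ_obs = λ_src √((1+β)/(1−β))
= 270 × √(1.7280/0.27200) = 270 × 2.5205 = 681 nm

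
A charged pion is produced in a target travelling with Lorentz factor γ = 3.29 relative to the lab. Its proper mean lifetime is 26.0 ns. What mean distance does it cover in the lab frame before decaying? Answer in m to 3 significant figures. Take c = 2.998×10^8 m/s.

d ≈ 24.4 m

β = √(1 − 1/γ²) = √(1 − 1/3.29²) = 0.95269
Dilated lifetime: Δt = γτ₀ = 3.29 × 26.0 ns = 85.540 ns
d = vΔt = 0.95269c × 85.540 ns = 2.8562×10^8 m/s × 8.5540×10^-8 s = 24.4 m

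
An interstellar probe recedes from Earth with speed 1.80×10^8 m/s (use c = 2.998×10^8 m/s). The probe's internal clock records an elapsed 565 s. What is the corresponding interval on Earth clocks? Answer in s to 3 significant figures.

β = v/c = 1.80×10^8 / 2.998×10^8 = 0.60040
γ = 1/√(1 − 0.60040²) = 1.2505
Time dilation: Δt = γτ₀ = 1.2505 × 565 s = 707 s

Δt ≈ 707 s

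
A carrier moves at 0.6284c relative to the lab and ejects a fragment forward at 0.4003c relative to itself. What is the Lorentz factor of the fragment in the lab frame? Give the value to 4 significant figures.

γ ≈ 1.756

u_lab = (0.4003 + 0.6284)/(1 + 0.4003×0.6284) = 1.0287/1.251549 = 0.8219418
γ = 1/√(1 − 0.8219418²) = 1.756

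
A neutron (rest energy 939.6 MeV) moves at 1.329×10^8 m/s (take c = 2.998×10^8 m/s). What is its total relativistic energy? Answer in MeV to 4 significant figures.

β = v/c = 1.329×10^8 / 2.998×10^8 = 0.443296
γ = 1/√(1 − 0.443296²) = 1.11560
E = γm₀c² = 1.11560 × 939.6 MeV = 1048 MeV

E ≈ 1048 MeV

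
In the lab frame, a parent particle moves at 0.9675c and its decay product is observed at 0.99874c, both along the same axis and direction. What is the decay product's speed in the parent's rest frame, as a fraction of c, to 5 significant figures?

Inverse velocity addition: u' = (u − v)/(1 − uv/c²)
= (0.99874 − 0.9675)/(1 − 0.99874×0.9675) = 0.031240/0.03371905 = 0.92648

u' ≈ 0.92648c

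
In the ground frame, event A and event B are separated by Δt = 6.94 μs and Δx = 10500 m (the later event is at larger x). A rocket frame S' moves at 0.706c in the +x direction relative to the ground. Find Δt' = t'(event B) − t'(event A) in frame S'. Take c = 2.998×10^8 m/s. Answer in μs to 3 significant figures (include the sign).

Δt' ≈ -25.1 μs

γ = 1/√(1 − 0.706²) = 1.4120
Δt' = γ(Δt − vΔx/c²) = 1.4120 × (6.94 μs − 0.706×10500 m / (2.998×10^8 m/s))
= 1.4120 × (-17.786 μs) = -25.1 μs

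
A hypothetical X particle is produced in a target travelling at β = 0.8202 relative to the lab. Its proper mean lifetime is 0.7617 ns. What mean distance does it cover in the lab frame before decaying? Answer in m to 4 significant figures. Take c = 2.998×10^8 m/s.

γ = 1/√(1 − 0.8202²) = 1.74802
Dilated lifetime: Δt = γτ₀ = 1.74802 × 0.7617 ns = 1.33146 ns
d = vΔt = 0.8202c × 1.33146 ns = 2.45896×10^8 m/s × 1.33146×10^-9 s = 0.3274 m

d ≈ 0.3274 m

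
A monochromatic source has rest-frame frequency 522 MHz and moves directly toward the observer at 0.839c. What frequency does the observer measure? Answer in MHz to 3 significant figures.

Relativistic Doppler: f_obs = f_src √((1+β)/(1−β))
= 522 × √(1.8390/0.16100) = 522 × 3.3797 = 1760 MHz

f_obs ≈ 1760 MHz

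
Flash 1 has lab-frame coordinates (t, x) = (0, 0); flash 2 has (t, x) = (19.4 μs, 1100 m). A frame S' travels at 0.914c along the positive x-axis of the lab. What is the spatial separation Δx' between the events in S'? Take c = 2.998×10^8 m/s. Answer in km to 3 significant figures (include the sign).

Δx' ≈ -10.4 km

γ = 1/√(1 − 0.914²) = 2.4648
Δx' = γ(Δx − vΔt) = 2.4648 × (1100 m − 0.914×(2.998×10^8 m/s)×19.4×10^-6 s)
= 2.4648 × (-4215.9 m) = -10.4 km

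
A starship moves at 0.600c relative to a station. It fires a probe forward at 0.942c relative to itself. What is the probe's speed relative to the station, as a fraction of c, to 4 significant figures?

u ≈ 0.9852c

Relativistic velocity addition: u = (u' + v)/(1 + u'v/c²)
= (0.942 + 0.600)/(1 + 0.942×0.600) = 1.542/1.56520 = 0.9852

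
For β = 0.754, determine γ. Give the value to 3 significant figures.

γ = 1/√(1 − β²) = 1/√(1 − 0.754²) = 1/√(0.43148) = 1.52

γ ≈ 1.52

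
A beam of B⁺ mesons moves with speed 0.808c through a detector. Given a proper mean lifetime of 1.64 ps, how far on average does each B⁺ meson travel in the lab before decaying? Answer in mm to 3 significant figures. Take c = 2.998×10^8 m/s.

γ = 1/√(1 − 0.808²) = 1.6973
Dilated lifetime: Δt = γτ₀ = 1.6973 × 1.64 ps = 2.7835 ps
d = vΔt = 0.808c × 2.7835 ps = 2.4224×10^8 m/s × 2.7835×10^-12 s = 0.674 mm

d ≈ 0.674 mm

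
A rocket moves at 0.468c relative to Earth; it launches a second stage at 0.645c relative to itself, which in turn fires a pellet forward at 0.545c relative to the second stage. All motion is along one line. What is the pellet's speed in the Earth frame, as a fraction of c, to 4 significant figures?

u ≈ 0.9550c

Compose boost 2: (0.645 + 0.468)/(1 + 0.645×0.468) = 1.113/1.30186 = 0.854931
Compose boost 3: (0.545 + 0.854931)/(1 + 0.545×0.854931) = 1.39993/1.46594 = 0.9550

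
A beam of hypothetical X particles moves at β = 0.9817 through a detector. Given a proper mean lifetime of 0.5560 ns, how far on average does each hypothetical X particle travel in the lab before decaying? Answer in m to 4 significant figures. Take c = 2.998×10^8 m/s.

γ = 1/√(1 − 0.9817²) = 5.25116
Dilated lifetime: Δt = γτ₀ = 5.25116 × 0.5560 ns = 2.91965 ns
d = vΔt = 0.9817c × 2.91965 ns = 2.94314×10^8 m/s × 2.91965×10^-9 s = 0.8593 m

d ≈ 0.8593 m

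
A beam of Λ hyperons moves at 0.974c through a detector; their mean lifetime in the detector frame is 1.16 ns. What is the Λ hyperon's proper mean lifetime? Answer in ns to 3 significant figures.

τ₀ ≈ 0.263 ns

γ = 1/√(1 − 0.974²) = 4.4141
Proper time: τ₀ = Δt/γ = 1.16/4.4141 = 0.263 ns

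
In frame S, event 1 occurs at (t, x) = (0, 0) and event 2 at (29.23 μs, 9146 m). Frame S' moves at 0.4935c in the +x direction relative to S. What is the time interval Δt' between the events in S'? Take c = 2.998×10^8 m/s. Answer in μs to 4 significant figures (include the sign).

γ = 1/√(1 − 0.4935²) = 1.14976
Δt' = γ(Δt − vΔx/c²) = 1.14976 × (29.23 μs − 0.4935×9146 m / (2.998×10^8 m/s))
= 1.14976 × (14.1748 μs) = 16.30 μs

Δt' ≈ 16.30 μs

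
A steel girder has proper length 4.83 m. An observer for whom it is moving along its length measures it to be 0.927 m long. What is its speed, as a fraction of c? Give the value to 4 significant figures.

γ = L₀/L = 4.83/0.927 = 5.21036
β = √(1 − 1/γ²) = 0.9814

β ≈ 0.9814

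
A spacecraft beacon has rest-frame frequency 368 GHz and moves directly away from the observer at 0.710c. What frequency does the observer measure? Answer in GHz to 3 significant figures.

f_obs ≈ 152 GHz

Relativistic Doppler: f_obs = f_src √((1−β)/(1+β))
= 368 × √(0.29000/1.7100) = 368 × 0.41181 = 152 GHz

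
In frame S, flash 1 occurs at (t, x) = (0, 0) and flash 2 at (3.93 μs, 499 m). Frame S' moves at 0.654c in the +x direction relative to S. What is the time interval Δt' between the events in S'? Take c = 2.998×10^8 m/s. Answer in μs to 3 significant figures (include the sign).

γ = 1/√(1 − 0.654²) = 1.3219
Δt' = γ(Δt − vΔx/c²) = 1.3219 × (3.93 μs − 0.654×499 m / (2.998×10^8 m/s))
= 1.3219 × (2.8415 μs) = 3.76 μs

Δt' ≈ 3.76 μs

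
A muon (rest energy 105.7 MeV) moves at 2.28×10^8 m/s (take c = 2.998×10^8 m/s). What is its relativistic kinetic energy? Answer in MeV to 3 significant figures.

β = v/c = 2.28×10^8 / 2.998×10^8 = 0.76051
γ = 1/√(1 − 0.76051²) = 1.5400
K = (γ − 1)m₀c² = (1.5400 − 1) × 105.7 MeV = 0.54005 × 105.7 MeV = 57.1 MeV

K ≈ 57.1 MeV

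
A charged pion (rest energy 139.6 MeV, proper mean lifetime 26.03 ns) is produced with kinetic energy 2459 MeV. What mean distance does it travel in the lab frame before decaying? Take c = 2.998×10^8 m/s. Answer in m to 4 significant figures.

d ≈ 145.1 m

γ = 1 + K/(m₀c²) = 1 + 2459/139.6 = 18.6146
β = √(1 − 1/γ²) = 0.998556
Dilated lifetime: γτ₀ = 18.6146 × 26.03 ns = 484.538 ns
d = βc·γτ₀ = 0.998556 × (2.998×10^8 m/s) × 4.84538×10^-7 s = 145.1 m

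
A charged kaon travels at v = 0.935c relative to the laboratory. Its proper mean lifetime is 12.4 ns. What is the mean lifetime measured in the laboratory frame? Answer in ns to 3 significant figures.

Δt ≈ 35.0 ns

γ = 1/√(1 − 0.935²) = 2.8197
Time dilation: Δt = γτ₀ = 2.8197 × 12.4 ns = 35.0 ns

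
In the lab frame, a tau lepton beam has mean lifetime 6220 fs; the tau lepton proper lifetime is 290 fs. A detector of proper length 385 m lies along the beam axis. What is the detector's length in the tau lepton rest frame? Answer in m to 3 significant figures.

Time dilation ⇒ γ = Δt/τ₀ = 6220/290 = 21.448
Length contraction: L = L₀/γ = 385/21.448 = 18.0 m

L ≈ 18.0 m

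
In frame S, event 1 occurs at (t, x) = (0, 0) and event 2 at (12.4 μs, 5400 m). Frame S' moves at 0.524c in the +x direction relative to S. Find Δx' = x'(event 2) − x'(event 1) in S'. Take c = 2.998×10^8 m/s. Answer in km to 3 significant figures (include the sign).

γ = 1/√(1 − 0.524²) = 1.1741
Δx' = γ(Δx − vΔt) = 1.1741 × (5400 m − 0.524×(2.998×10^8 m/s)×12.4×10^-6 s)
= 1.1741 × (3452.0 m) = 4.05 km

Δx' ≈ 4.05 km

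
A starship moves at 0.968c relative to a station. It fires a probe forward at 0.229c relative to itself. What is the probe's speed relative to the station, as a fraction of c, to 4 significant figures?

Relativistic velocity addition: u = (u' + v)/(1 + u'v/c²)
= (0.229 + 0.968)/(1 + 0.229×0.968) = 1.197/1.22167 = 0.9798

u ≈ 0.9798c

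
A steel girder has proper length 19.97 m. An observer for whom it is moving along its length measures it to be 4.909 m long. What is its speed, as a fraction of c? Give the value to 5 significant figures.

γ = L₀/L = 19.97/4.909 = 4.068038
β = √(1 − 1/γ²) = 0.96932

β ≈ 0.96932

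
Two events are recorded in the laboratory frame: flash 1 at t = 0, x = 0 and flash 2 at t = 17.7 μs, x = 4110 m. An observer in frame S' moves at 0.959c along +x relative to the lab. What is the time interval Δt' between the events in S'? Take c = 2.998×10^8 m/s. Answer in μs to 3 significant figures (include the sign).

γ = 1/√(1 − 0.959²) = 3.5285
Δt' = γ(Δt − vΔx/c²) = 3.5285 × (17.7 μs − 0.959×4110 m / (2.998×10^8 m/s))
= 3.5285 × (4.5529 μs) = 16.1 μs

Δt' ≈ 16.1 μs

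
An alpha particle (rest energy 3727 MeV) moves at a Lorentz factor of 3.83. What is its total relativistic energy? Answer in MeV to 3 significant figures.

E ≈ 14300 MeV

γ = 3.83 (given)
E = γm₀c² = 3.83 × 3727 MeV = 14300 MeV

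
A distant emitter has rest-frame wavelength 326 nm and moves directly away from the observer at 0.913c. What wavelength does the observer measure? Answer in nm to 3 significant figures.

λ_obs ≈ 1530 nm

Relativistic Doppler: λ_obs = λ_src √((1+β)/(1−β))
= 326 × √(1.9130/0.087000) = 326 × 4.6892 = 1530 nm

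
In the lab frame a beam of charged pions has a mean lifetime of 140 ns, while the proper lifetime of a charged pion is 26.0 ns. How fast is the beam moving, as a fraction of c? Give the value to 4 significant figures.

γ = Δt/τ₀ = 140/26.0 = 5.38462
β = √(1 − 1/γ²) = √(1 − 1/5.38462²) = 0.9826

β ≈ 0.9826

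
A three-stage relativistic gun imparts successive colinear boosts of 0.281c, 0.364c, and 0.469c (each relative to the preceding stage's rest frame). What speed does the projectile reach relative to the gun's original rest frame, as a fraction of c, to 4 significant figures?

u ≈ 0.8271c

Compose boost 2: (0.364 + 0.281)/(1 + 0.364×0.281) = 0.6450/1.10228 = 0.585149
Compose boost 3: (0.469 + 0.585149)/(1 + 0.469×0.585149) = 1.05415/1.27443 = 0.8271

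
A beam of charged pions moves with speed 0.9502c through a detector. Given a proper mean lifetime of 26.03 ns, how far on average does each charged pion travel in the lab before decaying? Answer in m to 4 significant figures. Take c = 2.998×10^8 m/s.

d ≈ 23.79 m

γ = 1/√(1 − 0.9502²) = 3.20882
Dilated lifetime: Δt = γτ₀ = 3.20882 × 26.03 ns = 83.5257 ns
d = vΔt = 0.9502c × 83.5257 ns = 2.84870×10^8 m/s × 8.35257×10^-8 s = 23.79 m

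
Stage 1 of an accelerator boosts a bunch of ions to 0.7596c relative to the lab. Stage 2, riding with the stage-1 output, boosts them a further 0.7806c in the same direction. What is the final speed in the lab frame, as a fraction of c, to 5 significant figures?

Compose boost 2: (0.7806 + 0.7596)/(1 + 0.7806×0.7596) = 1.5402/1.592944 = 0.96689

u ≈ 0.96689c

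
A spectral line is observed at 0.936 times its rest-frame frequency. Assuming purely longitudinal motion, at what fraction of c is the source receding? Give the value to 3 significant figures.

f_obs/f_src = √((1−β)/(1+β)) = 0.936  ⇒  (1−β)/(1+β) = 0.87610
β = |1 − D²|/(1 + D²) = |1 − 0.87610|/(1 + 0.87610) = 0.0660

β ≈ 0.0660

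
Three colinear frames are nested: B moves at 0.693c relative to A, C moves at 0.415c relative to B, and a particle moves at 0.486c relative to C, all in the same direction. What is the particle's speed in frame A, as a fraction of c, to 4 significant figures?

Compose boost 2: (0.415 + 0.693)/(1 + 0.415×0.693) = 1.108/1.28760 = 0.860519
Compose boost 3: (0.486 + 0.860519)/(1 + 0.486×0.860519) = 1.34652/1.41821 = 0.9494

u ≈ 0.9494c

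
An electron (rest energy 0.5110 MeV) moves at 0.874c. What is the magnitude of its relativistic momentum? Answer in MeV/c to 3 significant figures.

γ = 1/√(1 − 0.874²) = 2.0579
p = γβm₀c = 2.0579 × 0.874 × 0.5110 MeV/c = 0.919 MeV/c

p ≈ 0.919 MeV/c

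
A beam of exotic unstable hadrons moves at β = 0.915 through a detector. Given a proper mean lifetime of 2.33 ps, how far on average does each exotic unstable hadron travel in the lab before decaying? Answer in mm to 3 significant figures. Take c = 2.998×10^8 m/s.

d ≈ 1.58 mm

γ = 1/√(1 − 0.915²) = 2.4786
Dilated lifetime: Δt = γτ₀ = 2.4786 × 2.33 ps = 5.7751 ps
d = vΔt = 0.915c × 5.7751 ps = 2.7432×10^8 m/s × 5.7751×10^-12 s = 1.58 mm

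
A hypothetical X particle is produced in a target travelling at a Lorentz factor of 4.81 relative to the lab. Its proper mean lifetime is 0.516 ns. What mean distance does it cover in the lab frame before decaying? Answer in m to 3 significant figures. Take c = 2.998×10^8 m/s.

β = √(1 − 1/γ²) = √(1 − 1/4.81²) = 0.97815
Dilated lifetime: Δt = γτ₀ = 4.81 × 0.516 ns = 2.4820 ns
d = vΔt = 0.97815c × 2.4820 ns = 2.9325×10^8 m/s × 2.4820×10^-9 s = 0.728 m

d ≈ 0.728 m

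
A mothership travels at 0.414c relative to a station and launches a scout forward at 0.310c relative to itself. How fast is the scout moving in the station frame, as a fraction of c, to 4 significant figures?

u ≈ 0.6417c

Compose boost 2: (0.310 + 0.414)/(1 + 0.310×0.414) = 0.7240/1.12834 = 0.6417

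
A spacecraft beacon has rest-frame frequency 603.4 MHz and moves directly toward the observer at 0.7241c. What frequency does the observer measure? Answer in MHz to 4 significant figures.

Relativistic Doppler: f_obs = f_src √((1+β)/(1−β))
= 603.4 × √(1.72410/0.275900) = 603.4 × 2.49980 = 1508 MHz

f_obs ≈ 1508 MHz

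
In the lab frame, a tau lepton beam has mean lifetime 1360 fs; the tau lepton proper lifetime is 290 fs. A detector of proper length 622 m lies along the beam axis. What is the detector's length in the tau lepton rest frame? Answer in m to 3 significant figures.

Time dilation ⇒ γ = Δt/τ₀ = 1360/290 = 4.6897
Length contraction: L = L₀/γ = 622/4.6897 = 133 m

L ≈ 133 m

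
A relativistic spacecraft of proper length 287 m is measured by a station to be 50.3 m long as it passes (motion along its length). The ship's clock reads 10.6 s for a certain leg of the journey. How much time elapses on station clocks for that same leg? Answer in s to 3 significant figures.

Length contraction ⇒ γ = L₀/L = 287/50.3 = 5.7058
Time dilation: Δt = γτ₀ = 5.7058 × 10.6 s = 60.5 s

Δt ≈ 60.5 s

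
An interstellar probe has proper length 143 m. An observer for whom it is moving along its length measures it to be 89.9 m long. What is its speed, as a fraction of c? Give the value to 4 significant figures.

γ = L₀/L = 143/89.9 = 1.59066
β = √(1 − 1/γ²) = 0.7777

β ≈ 0.7777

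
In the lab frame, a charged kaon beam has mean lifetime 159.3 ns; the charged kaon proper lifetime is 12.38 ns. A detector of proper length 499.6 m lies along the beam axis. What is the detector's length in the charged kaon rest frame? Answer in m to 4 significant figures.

Time dilation ⇒ γ = Δt/τ₀ = 159.3/12.38 = 12.8675
Length contraction: L = L₀/γ = 499.6/12.8675 = 38.83 m

L ≈ 38.83 m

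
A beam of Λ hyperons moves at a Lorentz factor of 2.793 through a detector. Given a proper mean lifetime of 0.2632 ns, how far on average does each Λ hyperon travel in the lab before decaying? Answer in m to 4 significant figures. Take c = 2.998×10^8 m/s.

β = √(1 − 1/γ²) = √(1 − 1/2.793²) = 0.933707
Dilated lifetime: Δt = γτ₀ = 2.793 × 0.2632 ns = 0.735118 ns
d = vΔt = 0.933707c × 0.735118 ns = 2.79925×10^8 m/s × 7.35118×10^-10 s = 0.2058 m

d ≈ 0.2058 m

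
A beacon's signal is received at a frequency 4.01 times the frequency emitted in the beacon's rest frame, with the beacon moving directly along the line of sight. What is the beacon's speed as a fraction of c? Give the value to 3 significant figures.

f_obs/f_src = √((1+β)/(1−β)) = 4.01  ⇒  (1+β)/(1−β) = 16.080
β = |1 − D²|/(1 + D²) = |1 − 16.080|/(1 + 16.080) = 0.883

β ≈ 0.883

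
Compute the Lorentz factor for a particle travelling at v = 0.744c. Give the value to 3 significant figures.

γ ≈ 1.50

γ = 1/√(1 − β²) = 1/√(1 − 0.744²) = 1/√(0.44646) = 1.50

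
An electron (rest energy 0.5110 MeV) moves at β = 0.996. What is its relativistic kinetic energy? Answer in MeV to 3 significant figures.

γ = 1/√(1 − 0.996²) = 11.192
K = (γ − 1)m₀c² = (11.192 − 1) × 0.5110 MeV = 10.192 × 0.5110 MeV = 5.21 MeV

K ≈ 5.21 MeV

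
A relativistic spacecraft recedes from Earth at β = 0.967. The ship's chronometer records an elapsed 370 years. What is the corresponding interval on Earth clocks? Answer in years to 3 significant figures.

γ = 1/√(1 − 0.967²) = 3.9250
Time dilation: Δt = γτ₀ = 3.9250 × 370 years = 1450 years

Δt ≈ 1450 years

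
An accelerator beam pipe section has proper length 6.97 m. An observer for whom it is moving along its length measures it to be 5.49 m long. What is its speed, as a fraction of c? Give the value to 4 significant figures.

β ≈ 0.6161

γ = L₀/L = 6.97/5.49 = 1.26958
β = √(1 − 1/γ²) = 0.6161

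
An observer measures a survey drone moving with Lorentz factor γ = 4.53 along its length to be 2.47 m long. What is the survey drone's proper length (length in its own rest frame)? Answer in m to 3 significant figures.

L₀ ≈ 11.2 m

γ = 4.53 (given)
L₀ = γL = 4.53 × 2.47 = 11.2 m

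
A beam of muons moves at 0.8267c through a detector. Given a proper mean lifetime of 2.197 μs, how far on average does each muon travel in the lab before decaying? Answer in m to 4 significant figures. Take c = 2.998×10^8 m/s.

γ = 1/√(1 − 0.8267²) = 1.77733
Dilated lifetime: Δt = γτ₀ = 1.77733 × 2.197 μs = 3.90479 μs
d = vΔt = 0.8267c × 3.90479 μs = 2.47845×10^8 m/s × 3.90479×10^-6 s = 967.8 m

d ≈ 967.8 m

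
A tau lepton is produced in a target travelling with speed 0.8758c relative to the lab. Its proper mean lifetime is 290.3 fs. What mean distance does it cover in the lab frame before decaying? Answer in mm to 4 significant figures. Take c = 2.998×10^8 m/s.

γ = 1/√(1 − 0.8758²) = 2.07179
Dilated lifetime: Δt = γτ₀ = 2.07179 × 290.3 fs = 601.441 fs
d = vΔt = 0.8758c × 601.441 fs = 2.62565×10^8 m/s × 6.01441×10^-13 s = 0.1579 mm

d ≈ 0.1579 mm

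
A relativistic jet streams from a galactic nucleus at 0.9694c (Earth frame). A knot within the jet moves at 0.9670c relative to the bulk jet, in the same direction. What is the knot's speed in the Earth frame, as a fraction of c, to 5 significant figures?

u ≈ 0.99948c

Relativistic velocity addition: u = (u' + v)/(1 + u'v/c²)
= (0.9670 + 0.9694)/(1 + 0.9670×0.9694) = 1.9364/1.937410 = 0.99948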